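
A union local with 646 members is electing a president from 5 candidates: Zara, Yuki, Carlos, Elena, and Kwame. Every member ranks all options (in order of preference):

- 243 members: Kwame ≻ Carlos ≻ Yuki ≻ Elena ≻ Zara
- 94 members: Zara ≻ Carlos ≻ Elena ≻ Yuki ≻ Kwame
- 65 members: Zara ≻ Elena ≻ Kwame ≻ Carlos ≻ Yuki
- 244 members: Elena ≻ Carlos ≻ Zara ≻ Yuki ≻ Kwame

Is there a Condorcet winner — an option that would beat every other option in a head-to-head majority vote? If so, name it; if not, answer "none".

Carlos vs Zara: 487–159 for Carlos.
Carlos vs Yuki: 646–0 for Carlos.
Carlos vs Elena: 337–309 for Carlos.
Carlos vs Kwame: 338–308 for Carlos.
Carlos beats every other option head-to-head.

Carlos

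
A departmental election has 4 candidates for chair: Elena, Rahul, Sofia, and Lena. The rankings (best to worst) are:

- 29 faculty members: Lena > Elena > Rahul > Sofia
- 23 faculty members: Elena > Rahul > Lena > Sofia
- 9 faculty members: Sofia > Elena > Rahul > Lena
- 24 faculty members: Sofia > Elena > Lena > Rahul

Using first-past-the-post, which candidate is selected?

First-place votes: Elena 23, Rahul 0, Sofia 33, Lena 29.
Sofia has the most first-place votes.

Sofia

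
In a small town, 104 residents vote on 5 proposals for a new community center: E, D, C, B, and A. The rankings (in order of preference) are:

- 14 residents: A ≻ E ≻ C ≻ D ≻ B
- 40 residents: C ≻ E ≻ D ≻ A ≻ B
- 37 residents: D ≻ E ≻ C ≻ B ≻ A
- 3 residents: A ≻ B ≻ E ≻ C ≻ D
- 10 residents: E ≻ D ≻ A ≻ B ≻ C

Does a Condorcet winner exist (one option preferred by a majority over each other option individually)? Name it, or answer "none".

E

E vs D: 67–37 for E.
E vs C: 64–40 for E.
E vs B: 101–3 for E.
E vs A: 87–17 for E.
E beats every other option head-to-head.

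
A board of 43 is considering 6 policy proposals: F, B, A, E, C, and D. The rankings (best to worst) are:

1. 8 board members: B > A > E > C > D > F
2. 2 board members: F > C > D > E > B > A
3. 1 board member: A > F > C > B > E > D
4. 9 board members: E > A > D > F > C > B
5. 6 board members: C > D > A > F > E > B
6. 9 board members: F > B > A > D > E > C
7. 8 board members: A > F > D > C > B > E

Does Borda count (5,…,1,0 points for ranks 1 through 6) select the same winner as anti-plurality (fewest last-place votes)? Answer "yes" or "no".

no

Borda — scores: F 121, B 88, A 158, E 89, C 82, D 107. Winner: A.
Anti-plurality — last-place votes: F 8, B 15, A 2, E 8, C 9, D 1. Winner: D.
The two methods disagree.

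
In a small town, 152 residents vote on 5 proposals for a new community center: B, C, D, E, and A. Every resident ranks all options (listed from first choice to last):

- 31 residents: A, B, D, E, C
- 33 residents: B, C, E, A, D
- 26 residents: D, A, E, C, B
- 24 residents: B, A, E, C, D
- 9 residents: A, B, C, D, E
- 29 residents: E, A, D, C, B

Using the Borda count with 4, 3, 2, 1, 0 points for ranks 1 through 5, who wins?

B: 31·3 + 33·4 + 26·0 + 24·4 + 9·3 + 29·0 = 348
C: 31·0 + 33·3 + 26·1 + 24·1 + 9·2 + 29·1 = 196
D: 31·2 + 33·0 + 26·4 + 24·0 + 9·1 + 29·2 = 233
E: 31·1 + 33·2 + 26·2 + 24·2 + 9·0 + 29·4 = 313
A: 31·4 + 33·1 + 26·3 + 24·3 + 9·4 + 29·3 = 430
A has the highest Borda score (430).

A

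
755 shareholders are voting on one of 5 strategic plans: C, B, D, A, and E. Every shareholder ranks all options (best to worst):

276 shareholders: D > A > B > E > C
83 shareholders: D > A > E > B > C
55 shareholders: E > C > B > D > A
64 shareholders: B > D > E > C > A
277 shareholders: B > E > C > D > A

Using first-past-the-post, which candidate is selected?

D

First-place votes: C 0, B 341, D 359, A 0, E 55.
D has the most first-place votes.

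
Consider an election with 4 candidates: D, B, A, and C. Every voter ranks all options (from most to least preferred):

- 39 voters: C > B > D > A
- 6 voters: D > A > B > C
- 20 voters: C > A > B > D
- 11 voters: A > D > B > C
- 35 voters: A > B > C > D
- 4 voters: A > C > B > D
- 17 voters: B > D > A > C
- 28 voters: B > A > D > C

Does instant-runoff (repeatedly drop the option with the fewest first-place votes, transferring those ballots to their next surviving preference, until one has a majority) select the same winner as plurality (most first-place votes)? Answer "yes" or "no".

Instant-runoff — R1 D 6, B 45, A 50, C 59 (D out); R2 B 45, A 56, C 59 (B out); R3 A 101, C 59 (A winner). Winner: A.
Plurality — first-place votes: D 6, B 45, A 50, C 59. Winner: C.
The two methods disagree.

no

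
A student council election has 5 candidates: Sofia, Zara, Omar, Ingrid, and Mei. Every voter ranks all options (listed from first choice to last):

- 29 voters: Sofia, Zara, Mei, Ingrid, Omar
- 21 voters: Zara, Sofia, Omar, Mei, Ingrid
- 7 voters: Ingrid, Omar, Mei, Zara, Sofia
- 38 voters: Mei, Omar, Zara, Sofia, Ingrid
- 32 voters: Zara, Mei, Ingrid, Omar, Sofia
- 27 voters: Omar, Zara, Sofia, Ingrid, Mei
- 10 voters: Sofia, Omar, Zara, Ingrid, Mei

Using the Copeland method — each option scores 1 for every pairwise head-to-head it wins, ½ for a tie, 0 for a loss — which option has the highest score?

Sofia: beats Ingrid and Mei; loses to Zara and Omar → score 2.
Zara: beats Sofia, Ingrid, and Mei; ties Omar → score 3.5.
Omar: beats Sofia and Ingrid; ties Zara; loses to Mei → score 2.5.
Ingrid: loses to Sofia, Zara, Omar, and Mei → score 0.
Mei: beats Omar and Ingrid; loses to Sofia and Zara → score 2.
Zara has the best pairwise record.

Zara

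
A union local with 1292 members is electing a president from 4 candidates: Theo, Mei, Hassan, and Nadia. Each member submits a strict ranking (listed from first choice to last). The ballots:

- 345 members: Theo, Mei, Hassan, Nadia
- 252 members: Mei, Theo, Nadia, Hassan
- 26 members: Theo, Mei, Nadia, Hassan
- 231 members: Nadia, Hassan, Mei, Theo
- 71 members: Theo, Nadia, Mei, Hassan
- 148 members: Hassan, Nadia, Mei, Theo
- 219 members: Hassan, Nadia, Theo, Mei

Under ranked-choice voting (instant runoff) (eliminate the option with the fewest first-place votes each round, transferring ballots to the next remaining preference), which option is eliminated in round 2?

Round 1: Theo 442, Mei 252, Hassan 367, Nadia 231. Eliminate Nadia.
Round 2: Theo 442, Mei 252, Hassan 598. Eliminate Mei.

Mei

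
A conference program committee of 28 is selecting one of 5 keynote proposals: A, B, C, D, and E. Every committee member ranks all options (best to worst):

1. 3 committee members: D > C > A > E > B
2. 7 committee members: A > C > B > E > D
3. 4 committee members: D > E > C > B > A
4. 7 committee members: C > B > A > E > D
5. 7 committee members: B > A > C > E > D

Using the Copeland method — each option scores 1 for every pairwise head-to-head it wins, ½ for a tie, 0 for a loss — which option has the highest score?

A: beats D and E; ties C; loses to B → score 2.5.
B: beats A, D, and E; loses to C → score 3.
C: beats B, D, and E; ties A → score 3.5.
D: loses to A, B, C, and E → score 0.
E: beats D; loses to A, B, and C → score 1.
C has the best pairwise record.

C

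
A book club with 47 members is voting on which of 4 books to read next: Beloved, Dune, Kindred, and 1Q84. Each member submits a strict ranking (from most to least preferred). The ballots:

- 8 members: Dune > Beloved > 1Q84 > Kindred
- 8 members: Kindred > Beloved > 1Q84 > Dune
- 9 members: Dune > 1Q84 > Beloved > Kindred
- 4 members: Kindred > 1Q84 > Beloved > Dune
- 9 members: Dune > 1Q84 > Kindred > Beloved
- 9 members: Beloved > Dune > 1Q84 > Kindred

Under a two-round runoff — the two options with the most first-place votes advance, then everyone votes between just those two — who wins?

Round 1 first-place votes: Beloved 9, Dune 26, Kindred 12, 1Q84 0.
Dune and Kindred advance.
Runoff: Dune is preferred to Kindred by 35 voters; Kindred by 12.
Dune wins the runoff.

Dune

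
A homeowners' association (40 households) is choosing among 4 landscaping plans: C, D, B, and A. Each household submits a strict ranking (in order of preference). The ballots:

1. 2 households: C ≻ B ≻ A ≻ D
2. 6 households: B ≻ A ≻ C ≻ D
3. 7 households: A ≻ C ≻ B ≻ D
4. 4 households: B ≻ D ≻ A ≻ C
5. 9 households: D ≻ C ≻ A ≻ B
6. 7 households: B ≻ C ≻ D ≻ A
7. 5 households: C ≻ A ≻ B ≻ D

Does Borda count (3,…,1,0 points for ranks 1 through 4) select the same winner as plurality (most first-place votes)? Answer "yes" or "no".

Borda — scores: C 73, D 42, B 67, A 58. Winner: C.
Plurality — first-place votes: C 7, D 9, B 17, A 7. Winner: B.
The two methods disagree.

no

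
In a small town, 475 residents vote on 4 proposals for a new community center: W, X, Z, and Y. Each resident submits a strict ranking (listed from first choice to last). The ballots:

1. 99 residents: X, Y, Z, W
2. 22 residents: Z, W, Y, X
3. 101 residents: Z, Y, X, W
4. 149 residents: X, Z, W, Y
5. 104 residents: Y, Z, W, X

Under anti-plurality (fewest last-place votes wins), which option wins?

Last-place votes: W 200, X 126, Z 0, Y 149.
Z is ranked last by the fewest voters, so Z wins.

Z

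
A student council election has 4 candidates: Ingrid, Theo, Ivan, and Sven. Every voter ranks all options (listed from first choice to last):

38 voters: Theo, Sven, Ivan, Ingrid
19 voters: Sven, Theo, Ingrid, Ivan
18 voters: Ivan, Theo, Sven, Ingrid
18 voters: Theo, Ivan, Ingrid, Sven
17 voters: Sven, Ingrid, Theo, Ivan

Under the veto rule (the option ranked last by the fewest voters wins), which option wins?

Theo

Last-place votes: Ingrid 56, Theo 0, Ivan 36, Sven 18.
Theo is ranked last by the fewest voters, so Theo wins.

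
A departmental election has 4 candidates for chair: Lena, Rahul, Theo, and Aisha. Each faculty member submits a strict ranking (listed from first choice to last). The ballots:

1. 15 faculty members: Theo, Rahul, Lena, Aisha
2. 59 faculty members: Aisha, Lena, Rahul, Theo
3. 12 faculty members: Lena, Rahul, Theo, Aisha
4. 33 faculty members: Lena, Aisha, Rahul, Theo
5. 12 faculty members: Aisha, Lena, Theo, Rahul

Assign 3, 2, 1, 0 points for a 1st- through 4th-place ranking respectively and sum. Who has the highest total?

Lena: 15·1 + 59·2 + 12·3 + 33·3 + 12·2 = 292
Rahul: 15·2 + 59·1 + 12·2 + 33·1 + 12·0 = 146
Theo: 15·3 + 59·0 + 12·1 + 33·0 + 12·1 = 69
Aisha: 15·0 + 59·3 + 12·0 + 33·2 + 12·3 = 279
Lena has the highest Borda score (292).

Lena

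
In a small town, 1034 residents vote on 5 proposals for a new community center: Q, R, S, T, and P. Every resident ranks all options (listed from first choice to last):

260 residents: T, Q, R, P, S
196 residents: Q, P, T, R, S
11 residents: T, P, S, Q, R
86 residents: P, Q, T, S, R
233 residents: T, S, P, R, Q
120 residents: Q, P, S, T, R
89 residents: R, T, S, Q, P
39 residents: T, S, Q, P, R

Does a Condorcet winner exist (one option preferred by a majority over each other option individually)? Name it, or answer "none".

T

T vs Q: 632–402 for T.
T vs R: 945–89 for T.
T vs S: 914–120 for T.
T vs P: 632–402 for T.
T beats every other option head-to-head.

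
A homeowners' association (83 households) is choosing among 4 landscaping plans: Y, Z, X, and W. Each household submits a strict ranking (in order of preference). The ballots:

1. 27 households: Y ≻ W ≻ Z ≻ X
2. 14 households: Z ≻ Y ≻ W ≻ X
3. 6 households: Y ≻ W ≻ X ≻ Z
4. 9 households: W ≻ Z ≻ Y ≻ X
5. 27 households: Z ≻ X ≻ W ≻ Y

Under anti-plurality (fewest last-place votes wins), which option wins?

W

Last-place votes: Y 27, Z 6, X 50, W 0.
W is ranked last by the fewest voters, so W wins.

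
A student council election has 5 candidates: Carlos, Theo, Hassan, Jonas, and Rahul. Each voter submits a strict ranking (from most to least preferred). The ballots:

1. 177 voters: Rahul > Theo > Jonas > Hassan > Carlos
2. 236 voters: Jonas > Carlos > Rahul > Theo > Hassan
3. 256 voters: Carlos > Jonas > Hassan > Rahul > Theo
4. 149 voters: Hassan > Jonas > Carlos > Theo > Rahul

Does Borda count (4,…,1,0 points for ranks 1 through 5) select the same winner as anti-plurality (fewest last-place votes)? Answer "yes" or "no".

yes

Borda — scores: Carlos 2030, Theo 916, Hassan 1285, Jonas 2513, Rahul 1436. Winner: Jonas.
Anti-plurality — last-place votes: Carlos 177, Theo 256, Hassan 236, Jonas 0, Rahul 149. Winner: Jonas.
The two methods agree.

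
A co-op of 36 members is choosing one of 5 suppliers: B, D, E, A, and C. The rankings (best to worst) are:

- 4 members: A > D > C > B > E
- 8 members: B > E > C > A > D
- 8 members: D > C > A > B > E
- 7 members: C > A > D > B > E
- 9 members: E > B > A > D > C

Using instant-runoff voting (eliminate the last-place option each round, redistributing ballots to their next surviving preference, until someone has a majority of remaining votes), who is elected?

Round 1: B 8, D 8, E 9, A 4, C 7. Eliminate A.
Round 2: B 8, D 12, E 9, C 7. Eliminate C.
Round 3: B 8, D 19, E 9. D has a majority.

D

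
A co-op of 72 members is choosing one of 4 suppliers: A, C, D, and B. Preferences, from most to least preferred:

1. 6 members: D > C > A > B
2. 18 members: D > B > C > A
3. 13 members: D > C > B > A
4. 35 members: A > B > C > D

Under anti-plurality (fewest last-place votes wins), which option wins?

C

Last-place votes: A 31, C 0, D 35, B 6.
C is ranked last by the fewest voters, so C wins.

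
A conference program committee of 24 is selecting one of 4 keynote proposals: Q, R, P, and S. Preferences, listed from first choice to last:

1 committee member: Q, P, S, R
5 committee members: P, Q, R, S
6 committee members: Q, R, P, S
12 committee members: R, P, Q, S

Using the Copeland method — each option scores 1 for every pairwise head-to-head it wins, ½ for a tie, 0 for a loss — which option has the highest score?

Q: beats S; ties R; loses to P → score 1.5.
R: beats P and S; ties Q → score 2.5.
P: beats Q and S; loses to R → score 2.
S: loses to Q, R, and P → score 0.
R has the best pairwise record.

R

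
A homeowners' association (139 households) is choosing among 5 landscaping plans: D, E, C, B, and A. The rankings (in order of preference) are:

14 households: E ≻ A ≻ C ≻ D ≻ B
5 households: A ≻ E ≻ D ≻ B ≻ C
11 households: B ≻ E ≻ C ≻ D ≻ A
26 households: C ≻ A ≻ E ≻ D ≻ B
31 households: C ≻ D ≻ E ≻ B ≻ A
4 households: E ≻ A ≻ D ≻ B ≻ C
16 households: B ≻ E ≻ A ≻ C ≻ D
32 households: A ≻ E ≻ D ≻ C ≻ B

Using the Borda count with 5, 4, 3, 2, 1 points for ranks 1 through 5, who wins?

E

D: 14·2 + 5·3 + 11·2 + 26·2 + 31·4 + 4·3 + 16·1 + 32·3 = 365
E: 14·5 + 5·4 + 11·4 + 26·3 + 31·3 + 4·5 + 16·4 + 32·4 = 517
C: 14·3 + 5·1 + 11·3 + 26·5 + 31·5 + 4·1 + 16·2 + 32·2 = 465
B: 14·1 + 5·2 + 11·5 + 26·1 + 31·2 + 4·2 + 16·5 + 32·1 = 287
A: 14·4 + 5·5 + 11·1 + 26·4 + 31·1 + 4·4 + 16·3 + 32·5 = 451
E has the highest Borda score (517).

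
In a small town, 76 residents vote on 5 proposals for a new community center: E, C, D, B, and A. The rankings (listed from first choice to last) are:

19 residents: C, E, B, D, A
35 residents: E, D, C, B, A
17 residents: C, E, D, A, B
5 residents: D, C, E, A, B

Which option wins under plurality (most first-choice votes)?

First-place votes: E 35, C 36, D 5, B 0, A 0.
C has the most first-place votes.

C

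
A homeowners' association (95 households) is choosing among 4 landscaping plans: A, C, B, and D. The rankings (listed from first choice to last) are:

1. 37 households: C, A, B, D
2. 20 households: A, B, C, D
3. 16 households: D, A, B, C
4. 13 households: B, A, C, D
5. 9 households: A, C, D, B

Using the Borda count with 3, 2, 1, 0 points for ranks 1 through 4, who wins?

A: 37·2 + 20·3 + 16·2 + 13·2 + 9·3 = 219
C: 37·3 + 20·1 + 16·0 + 13·1 + 9·2 = 162
B: 37·1 + 20·2 + 16·1 + 13·3 + 9·0 = 132
D: 37·0 + 20·0 + 16·3 + 13·0 + 9·1 = 57
A has the highest Borda score (219).

A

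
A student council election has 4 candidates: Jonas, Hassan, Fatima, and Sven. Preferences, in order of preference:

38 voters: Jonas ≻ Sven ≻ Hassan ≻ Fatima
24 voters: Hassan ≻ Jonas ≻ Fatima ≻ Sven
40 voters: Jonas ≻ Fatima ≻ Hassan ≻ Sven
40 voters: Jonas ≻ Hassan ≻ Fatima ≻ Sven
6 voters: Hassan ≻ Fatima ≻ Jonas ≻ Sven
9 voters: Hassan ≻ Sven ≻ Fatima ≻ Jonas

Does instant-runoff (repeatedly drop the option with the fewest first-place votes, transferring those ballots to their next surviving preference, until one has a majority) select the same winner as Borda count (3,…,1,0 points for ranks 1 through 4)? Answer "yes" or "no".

yes

Instant-runoff — R1 Jonas 118, Hassan 39, Fatima 0, Sven 0 (Jonas winner). Winner: Jonas.
Borda — scores: Jonas 408, Hassan 275, Fatima 165, Sven 94. Winner: Jonas.
The two methods agree.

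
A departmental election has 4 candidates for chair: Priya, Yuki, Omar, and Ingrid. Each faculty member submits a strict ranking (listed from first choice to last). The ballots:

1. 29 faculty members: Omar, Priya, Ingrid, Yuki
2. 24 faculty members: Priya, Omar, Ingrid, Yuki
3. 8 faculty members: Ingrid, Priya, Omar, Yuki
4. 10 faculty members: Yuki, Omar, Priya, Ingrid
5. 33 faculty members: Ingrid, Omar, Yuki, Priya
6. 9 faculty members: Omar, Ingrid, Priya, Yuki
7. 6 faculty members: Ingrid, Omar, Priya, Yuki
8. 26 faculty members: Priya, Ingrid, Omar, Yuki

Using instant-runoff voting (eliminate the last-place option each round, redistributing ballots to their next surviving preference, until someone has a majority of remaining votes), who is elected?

Omar

Round 1: Priya 50, Yuki 10, Omar 38, Ingrid 47. Eliminate Yuki.
Round 2: Priya 50, Omar 48, Ingrid 47. Eliminate Ingrid.
Round 3: Priya 58, Omar 87. Omar has a majority.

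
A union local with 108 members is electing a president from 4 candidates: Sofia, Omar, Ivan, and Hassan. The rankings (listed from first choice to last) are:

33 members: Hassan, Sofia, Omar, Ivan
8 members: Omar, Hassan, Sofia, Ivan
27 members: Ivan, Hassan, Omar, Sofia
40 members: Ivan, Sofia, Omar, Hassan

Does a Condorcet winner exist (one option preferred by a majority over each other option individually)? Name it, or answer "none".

Ivan

Ivan vs Sofia: 67–41 for Ivan.
Ivan vs Omar: 67–41 for Ivan.
Ivan vs Hassan: 67–41 for Ivan.
Ivan beats every other option head-to-head.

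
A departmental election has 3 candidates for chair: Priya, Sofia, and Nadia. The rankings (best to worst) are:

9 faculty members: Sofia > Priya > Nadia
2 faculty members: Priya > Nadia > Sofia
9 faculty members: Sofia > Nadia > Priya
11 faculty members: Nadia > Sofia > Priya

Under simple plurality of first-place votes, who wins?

First-place votes: Priya 2, Sofia 18, Nadia 11.
Sofia has the most first-place votes.

Sofia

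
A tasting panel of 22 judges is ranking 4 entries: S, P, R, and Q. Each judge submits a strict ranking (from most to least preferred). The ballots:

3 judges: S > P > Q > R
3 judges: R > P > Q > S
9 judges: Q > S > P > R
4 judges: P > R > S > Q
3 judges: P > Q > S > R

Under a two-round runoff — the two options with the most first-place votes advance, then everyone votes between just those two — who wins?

P

Round 1 first-place votes: S 3, P 7, R 3, Q 9.
Q and P advance.
Runoff: Q is preferred to P by 9 voters; P by 13.
P wins the runoff.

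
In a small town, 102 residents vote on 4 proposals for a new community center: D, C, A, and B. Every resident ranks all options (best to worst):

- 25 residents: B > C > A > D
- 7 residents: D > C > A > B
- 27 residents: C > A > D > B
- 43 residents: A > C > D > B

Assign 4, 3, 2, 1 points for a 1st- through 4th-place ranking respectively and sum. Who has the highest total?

D: 25·1 + 7·4 + 27·2 + 43·2 = 193
C: 25·3 + 7·3 + 27·4 + 43·3 = 333
A: 25·2 + 7·2 + 27·3 + 43·4 = 317
B: 25·4 + 7·1 + 27·1 + 43·1 = 177
C has the highest Borda score (333).

C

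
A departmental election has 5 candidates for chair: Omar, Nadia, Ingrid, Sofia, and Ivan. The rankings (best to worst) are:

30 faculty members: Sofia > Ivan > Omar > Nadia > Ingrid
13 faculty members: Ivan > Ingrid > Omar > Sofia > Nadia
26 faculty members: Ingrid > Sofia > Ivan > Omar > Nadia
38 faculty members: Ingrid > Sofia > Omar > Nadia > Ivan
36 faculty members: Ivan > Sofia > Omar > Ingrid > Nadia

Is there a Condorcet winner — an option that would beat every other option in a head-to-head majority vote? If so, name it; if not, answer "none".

Checking pairwise contests:
Ingrid beats Omar 77–66.
Omar beats Nadia 143–0.
Ivan beats Ingrid 79–64.
Ingrid beats Sofia 77–66.
Sofia beats Ivan 94–49.
Every option loses at least one head-to-head, so there is no Condorcet winner.

none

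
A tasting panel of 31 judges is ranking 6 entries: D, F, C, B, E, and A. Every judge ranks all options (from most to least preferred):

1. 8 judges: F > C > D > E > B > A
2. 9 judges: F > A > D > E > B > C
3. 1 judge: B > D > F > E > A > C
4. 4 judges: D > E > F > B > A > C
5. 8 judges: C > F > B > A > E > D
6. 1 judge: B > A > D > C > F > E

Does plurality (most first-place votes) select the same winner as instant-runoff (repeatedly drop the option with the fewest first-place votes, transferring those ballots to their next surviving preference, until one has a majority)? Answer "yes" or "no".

yes

Plurality — first-place votes: D 4, F 17, C 8, B 2, E 0, A 0. Winner: F.
Instant-runoff — R1 D 4, F 17, C 8, B 2, E 0, A 0 (F winner). Winner: F.
The two methods agree.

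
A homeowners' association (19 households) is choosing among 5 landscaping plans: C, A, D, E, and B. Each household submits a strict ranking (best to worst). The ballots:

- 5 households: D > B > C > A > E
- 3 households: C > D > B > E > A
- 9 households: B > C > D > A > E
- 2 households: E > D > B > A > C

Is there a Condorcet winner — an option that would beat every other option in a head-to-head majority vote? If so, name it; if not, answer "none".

Checking pairwise contests:
B beats C 16–3.
C beats A 17–2.
C beats D 12–7.
C beats E 17–2.
D beats B 10–9.
Every option loses at least one head-to-head, so there is no Condorcet winner.

none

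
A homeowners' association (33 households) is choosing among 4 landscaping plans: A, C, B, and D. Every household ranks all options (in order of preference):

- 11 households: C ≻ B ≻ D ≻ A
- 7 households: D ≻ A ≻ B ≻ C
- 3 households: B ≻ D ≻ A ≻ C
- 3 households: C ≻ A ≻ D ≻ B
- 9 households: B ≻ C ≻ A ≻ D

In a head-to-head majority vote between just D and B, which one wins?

Voters preferring D to B: 10; preferring B to D: 23.
B wins the head-to-head.

B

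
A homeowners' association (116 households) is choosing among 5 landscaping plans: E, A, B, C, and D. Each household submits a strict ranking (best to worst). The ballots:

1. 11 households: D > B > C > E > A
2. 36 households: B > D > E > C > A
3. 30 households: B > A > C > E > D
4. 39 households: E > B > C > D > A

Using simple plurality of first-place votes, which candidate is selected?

First-place votes: E 39, A 0, B 66, C 0, D 11.
B has the most first-place votes.

B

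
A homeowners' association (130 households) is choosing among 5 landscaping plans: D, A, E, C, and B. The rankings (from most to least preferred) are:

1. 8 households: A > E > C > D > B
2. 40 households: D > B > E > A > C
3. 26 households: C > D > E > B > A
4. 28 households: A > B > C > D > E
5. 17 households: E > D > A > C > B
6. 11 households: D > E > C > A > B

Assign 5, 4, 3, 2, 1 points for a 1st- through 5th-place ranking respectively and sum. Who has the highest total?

D: 8·2 + 40·5 + 26·4 + 28·2 + 17·4 + 11·5 = 499
A: 8·5 + 40·2 + 26·1 + 28·5 + 17·3 + 11·2 = 359
E: 8·4 + 40·3 + 26·3 + 28·1 + 17·5 + 11·4 = 387
C: 8·3 + 40·1 + 26·5 + 28·3 + 17·2 + 11·3 = 345
B: 8·1 + 40·4 + 26·2 + 28·4 + 17·1 + 11·1 = 360
D has the highest Borda score (499).

D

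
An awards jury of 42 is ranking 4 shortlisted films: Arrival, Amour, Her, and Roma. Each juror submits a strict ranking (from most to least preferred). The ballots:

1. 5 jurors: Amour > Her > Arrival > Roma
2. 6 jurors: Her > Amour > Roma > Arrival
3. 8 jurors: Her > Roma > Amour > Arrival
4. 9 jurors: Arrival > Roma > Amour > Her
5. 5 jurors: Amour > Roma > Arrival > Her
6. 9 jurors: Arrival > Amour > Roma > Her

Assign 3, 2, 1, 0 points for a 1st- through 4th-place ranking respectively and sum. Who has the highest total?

Arrival: 5·1 + 6·0 + 8·0 + 9·3 + 5·1 + 9·3 = 64
Amour: 5·3 + 6·2 + 8·1 + 9·1 + 5·3 + 9·2 = 77
Her: 5·2 + 6·3 + 8·3 + 9·0 + 5·0 + 9·0 = 52
Roma: 5·0 + 6·1 + 8·2 + 9·2 + 5·2 + 9·1 = 59
Amour has the highest Borda score (77).

Amour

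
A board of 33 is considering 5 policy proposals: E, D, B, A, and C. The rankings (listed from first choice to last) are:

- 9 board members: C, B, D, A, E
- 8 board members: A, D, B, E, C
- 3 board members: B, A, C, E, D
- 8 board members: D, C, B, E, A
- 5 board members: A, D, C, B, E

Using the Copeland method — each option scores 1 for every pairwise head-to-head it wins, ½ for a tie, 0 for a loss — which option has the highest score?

E: loses to D, B, A, and C → score 0.
D: beats E, B, A, and C → score 4.
B: beats E and A; loses to D and C → score 2.
A: beats E; loses to D, B, and C → score 1.
C: beats E, B, and A; loses to D → score 3.
D has the best pairwise record.

D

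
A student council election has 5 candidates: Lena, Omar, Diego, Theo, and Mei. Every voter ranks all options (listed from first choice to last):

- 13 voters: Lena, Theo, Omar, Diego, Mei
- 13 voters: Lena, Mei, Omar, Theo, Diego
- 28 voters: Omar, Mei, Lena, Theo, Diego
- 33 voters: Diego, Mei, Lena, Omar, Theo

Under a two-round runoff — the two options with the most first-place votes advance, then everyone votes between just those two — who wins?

Omar

Round 1 first-place votes: Lena 26, Omar 28, Diego 33, Theo 0, Mei 0.
Diego and Omar advance.
Runoff: Diego is preferred to Omar by 33 voters; Omar by 54.
Omar wins the runoff.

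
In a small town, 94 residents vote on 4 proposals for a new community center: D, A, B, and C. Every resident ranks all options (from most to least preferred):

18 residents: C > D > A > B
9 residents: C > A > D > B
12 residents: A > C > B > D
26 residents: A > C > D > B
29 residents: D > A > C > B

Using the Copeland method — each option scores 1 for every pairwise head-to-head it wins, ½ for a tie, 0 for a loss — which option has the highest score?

D: beats B; ties A; loses to C → score 1.5.
A: beats B and C; ties D → score 2.5.
B: loses to D, A, and C → score 0.
C: beats D and B; loses to A → score 2.
A has the best pairwise record.

A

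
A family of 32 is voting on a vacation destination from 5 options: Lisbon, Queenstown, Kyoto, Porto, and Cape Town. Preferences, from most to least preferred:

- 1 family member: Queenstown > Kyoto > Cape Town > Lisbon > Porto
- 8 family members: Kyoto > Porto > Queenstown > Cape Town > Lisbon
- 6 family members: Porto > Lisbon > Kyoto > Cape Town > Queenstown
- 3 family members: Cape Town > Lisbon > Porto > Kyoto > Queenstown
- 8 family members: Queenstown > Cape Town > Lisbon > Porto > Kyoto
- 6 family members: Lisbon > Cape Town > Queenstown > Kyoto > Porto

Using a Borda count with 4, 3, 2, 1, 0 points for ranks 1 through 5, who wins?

Cape Town

Lisbon: 1·1 + 8·0 + 6·3 + 3·3 + 8·2 + 6·4 = 68
Queenstown: 1·4 + 8·2 + 6·0 + 3·0 + 8·4 + 6·2 = 64
Kyoto: 1·3 + 8·4 + 6·2 + 3·1 + 8·0 + 6·1 = 56
Porto: 1·0 + 8·3 + 6·4 + 3·2 + 8·1 + 6·0 = 62
Cape Town: 1·2 + 8·1 + 6·1 + 3·4 + 8·3 + 6·3 = 70
Cape Town has the highest Borda score (70).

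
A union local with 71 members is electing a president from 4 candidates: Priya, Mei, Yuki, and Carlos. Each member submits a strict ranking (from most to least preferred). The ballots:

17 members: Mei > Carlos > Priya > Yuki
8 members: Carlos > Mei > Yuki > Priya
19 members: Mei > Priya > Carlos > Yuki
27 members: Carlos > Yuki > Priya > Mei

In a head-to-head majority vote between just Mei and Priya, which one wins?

Mei

Voters preferring Mei to Priya: 44; preferring Priya to Mei: 27.
Mei wins the head-to-head.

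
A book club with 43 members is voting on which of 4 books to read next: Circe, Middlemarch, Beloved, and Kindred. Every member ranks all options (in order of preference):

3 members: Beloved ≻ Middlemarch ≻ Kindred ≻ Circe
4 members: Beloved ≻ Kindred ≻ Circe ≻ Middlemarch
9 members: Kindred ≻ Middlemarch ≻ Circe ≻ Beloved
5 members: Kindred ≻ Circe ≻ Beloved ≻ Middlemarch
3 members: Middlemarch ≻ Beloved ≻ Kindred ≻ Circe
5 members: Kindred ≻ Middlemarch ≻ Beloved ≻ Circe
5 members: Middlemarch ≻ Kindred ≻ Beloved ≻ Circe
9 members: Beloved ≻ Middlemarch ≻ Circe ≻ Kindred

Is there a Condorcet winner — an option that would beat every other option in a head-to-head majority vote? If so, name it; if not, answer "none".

Kindred

Kindred vs Circe: 34–9 for Kindred.
Kindred vs Middlemarch: 23–20 for Kindred.
Kindred vs Beloved: 24–19 for Kindred.
Kindred beats every other option head-to-head.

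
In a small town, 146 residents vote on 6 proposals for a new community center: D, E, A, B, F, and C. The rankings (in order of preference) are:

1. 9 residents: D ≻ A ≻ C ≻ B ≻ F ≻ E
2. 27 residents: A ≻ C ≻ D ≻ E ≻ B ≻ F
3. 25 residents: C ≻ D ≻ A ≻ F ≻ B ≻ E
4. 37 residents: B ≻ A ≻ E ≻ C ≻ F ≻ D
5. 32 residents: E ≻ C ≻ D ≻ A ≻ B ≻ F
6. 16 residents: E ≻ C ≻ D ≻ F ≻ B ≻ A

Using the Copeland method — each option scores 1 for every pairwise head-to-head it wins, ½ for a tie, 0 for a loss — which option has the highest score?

D: beats A, B, and F; loses to E and C → score 3.
E: beats D, B, F, and C; loses to A → score 4.
A: beats E, B, and F; ties C; loses to D → score 3.5.
B: beats F; loses to D, E, A, and C → score 1.
F: loses to D, E, A, B, and C → score 0.
C: beats D, B, and F; ties A; loses to E → score 3.5.
E has the best pairwise record.

E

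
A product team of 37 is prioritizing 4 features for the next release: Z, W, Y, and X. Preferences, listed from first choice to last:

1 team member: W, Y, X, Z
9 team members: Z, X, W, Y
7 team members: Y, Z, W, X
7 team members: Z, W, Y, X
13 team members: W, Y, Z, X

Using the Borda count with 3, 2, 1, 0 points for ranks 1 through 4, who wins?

Z: 1·0 + 9·3 + 7·2 + 7·3 + 13·1 = 75
W: 1·3 + 9·1 + 7·1 + 7·2 + 13·3 = 72
Y: 1·2 + 9·0 + 7·3 + 7·1 + 13·2 = 56
X: 1·1 + 9·2 + 7·0 + 7·0 + 13·0 = 19
Z has the highest Borda score (75).

Z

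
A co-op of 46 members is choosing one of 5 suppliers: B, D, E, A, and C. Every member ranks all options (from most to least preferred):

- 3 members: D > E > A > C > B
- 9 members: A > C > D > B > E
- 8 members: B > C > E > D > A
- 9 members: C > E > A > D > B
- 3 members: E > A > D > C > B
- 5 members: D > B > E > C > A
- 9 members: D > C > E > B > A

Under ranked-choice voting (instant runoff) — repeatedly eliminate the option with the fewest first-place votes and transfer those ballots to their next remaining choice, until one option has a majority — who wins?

Round 1: B 8, D 17, E 3, A 9, C 9. Eliminate E.
Round 2: B 8, D 17, A 12, C 9. Eliminate B.
Round 3: D 17, A 12, C 17. Eliminate A.
Round 4: D 20, C 26. C has a majority.

C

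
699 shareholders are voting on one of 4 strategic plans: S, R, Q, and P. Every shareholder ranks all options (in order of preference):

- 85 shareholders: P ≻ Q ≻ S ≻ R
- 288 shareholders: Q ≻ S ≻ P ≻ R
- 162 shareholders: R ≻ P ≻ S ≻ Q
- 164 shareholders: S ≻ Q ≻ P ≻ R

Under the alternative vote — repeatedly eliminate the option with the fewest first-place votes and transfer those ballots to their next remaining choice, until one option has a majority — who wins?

Round 1: S 164, R 162, Q 288, P 85. Eliminate P.
Round 2: S 164, R 162, Q 373. Q has a majority.

Q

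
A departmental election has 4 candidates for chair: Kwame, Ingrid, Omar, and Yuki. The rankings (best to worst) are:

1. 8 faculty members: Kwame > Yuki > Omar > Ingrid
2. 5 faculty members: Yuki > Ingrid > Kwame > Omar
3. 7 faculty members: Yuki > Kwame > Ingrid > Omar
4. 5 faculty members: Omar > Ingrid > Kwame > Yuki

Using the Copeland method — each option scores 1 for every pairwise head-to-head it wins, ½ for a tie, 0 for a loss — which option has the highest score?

Kwame: beats Ingrid, Omar, and Yuki → score 3.
Ingrid: loses to Kwame, Omar, and Yuki → score 0.
Omar: beats Ingrid; loses to Kwame and Yuki → score 1.
Yuki: beats Ingrid and Omar; loses to Kwame → score 2.
Kwame has the best pairwise record.

Kwame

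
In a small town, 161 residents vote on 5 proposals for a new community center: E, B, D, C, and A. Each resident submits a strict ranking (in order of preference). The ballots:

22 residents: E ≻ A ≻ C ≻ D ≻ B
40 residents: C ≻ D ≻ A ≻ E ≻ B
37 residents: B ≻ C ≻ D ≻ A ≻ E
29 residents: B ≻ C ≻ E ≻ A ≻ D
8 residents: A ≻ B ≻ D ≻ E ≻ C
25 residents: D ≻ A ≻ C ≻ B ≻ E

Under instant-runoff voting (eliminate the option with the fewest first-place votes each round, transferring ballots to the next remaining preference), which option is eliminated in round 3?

Round 1: E 22, B 66, D 25, C 40, A 8. Eliminate A.
Round 2: E 22, B 74, D 25, C 40. Eliminate E.
Round 3: B 74, D 25, C 62. Eliminate D.

D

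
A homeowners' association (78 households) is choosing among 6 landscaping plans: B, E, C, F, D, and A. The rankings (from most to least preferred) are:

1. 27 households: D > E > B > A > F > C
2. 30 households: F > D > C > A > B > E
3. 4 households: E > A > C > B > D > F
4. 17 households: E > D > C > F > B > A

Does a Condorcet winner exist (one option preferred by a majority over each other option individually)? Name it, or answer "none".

D vs B: 74–4 for D.
D vs E: 57–21 for D.
D vs C: 74–4 for D.
D vs F: 48–30 for D.
D vs A: 74–4 for D.
D beats every other option head-to-head.

D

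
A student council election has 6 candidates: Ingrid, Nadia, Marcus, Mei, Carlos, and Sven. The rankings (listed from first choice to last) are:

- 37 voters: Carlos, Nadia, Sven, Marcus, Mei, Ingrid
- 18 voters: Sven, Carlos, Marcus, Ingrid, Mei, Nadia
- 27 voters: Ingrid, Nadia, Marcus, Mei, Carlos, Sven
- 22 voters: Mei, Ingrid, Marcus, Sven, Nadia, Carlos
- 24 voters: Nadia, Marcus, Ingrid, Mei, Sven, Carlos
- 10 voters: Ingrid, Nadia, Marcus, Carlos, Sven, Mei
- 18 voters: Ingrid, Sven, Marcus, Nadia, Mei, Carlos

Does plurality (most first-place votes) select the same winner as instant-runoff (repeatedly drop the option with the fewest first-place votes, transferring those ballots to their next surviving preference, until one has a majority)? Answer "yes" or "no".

Plurality — first-place votes: Ingrid 55, Nadia 24, Marcus 0, Mei 22, Carlos 37, Sven 18. Winner: Ingrid.
Instant-runoff — R1 Ingrid 55, Nadia 24, Marcus 0, Mei 22, Carlos 37, Sven 18 (Marcus out); R2 Ingrid 55, Nadia 24, Mei 22, Carlos 37, Sven 18 (Sven out); R3 Ingrid 55, Nadia 24, Mei 22, Carlos 55 (Mei out); R4 Ingrid 77, Nadia 24, Carlos 55 (Nadia out); R5 Ingrid 101, Carlos 55 (Ingrid winner). Winner: Ingrid.
The two methods agree.

yes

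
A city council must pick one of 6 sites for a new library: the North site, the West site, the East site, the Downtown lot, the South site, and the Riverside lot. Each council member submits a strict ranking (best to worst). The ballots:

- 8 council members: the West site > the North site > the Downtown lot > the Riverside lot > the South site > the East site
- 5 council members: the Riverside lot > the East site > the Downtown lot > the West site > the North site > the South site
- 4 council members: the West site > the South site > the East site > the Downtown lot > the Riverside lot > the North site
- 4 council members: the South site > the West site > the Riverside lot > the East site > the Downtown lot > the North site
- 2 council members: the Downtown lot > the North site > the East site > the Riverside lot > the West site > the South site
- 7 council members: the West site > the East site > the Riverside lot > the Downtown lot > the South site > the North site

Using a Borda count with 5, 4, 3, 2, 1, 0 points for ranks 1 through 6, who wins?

the North site: 8·4 + 5·1 + 4·0 + 4·0 + 2·4 + 7·0 = 45
the West site: 8·5 + 5·2 + 4·5 + 4·4 + 2·1 + 7·5 = 123
the East site: 8·0 + 5·4 + 4·3 + 4·2 + 2·3 + 7·4 = 74
the Downtown lot: 8·3 + 5·3 + 4·2 + 4·1 + 2·5 + 7·2 = 75
the South site: 8·1 + 5·0 + 4·4 + 4·5 + 2·0 + 7·1 = 51
the Riverside lot: 8·2 + 5·5 + 4·1 + 4·3 + 2·2 + 7·3 = 82
the West site has the highest Borda score (123).

the West site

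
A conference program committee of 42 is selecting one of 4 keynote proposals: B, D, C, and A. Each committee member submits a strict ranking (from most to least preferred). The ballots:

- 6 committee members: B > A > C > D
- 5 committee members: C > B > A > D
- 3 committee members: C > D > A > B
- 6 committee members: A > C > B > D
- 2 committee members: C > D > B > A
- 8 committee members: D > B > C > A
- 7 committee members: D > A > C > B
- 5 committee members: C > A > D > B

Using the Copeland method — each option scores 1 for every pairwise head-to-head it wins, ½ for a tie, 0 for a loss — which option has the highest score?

B: ties A; loses to D and C → score 0.5.
D: beats B; loses to C and A → score 1.
C: beats B, D, and A → score 3.
A: beats D; ties B; loses to C → score 1.5.
C has the best pairwise record.

C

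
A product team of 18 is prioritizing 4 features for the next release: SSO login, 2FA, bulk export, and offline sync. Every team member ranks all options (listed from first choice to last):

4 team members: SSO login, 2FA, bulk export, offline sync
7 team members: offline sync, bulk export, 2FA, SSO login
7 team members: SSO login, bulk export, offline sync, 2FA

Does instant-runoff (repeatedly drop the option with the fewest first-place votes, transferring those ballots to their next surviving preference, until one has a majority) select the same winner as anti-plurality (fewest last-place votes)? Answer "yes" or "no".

Instant-runoff — R1 SSO login 11, 2FA 0, bulk export 0, offline sync 7 (SSO login winner). Winner: SSO login.
Anti-plurality — last-place votes: SSO login 7, 2FA 7, bulk export 0, offline sync 4. Winner: bulk export.
The two methods disagree.

no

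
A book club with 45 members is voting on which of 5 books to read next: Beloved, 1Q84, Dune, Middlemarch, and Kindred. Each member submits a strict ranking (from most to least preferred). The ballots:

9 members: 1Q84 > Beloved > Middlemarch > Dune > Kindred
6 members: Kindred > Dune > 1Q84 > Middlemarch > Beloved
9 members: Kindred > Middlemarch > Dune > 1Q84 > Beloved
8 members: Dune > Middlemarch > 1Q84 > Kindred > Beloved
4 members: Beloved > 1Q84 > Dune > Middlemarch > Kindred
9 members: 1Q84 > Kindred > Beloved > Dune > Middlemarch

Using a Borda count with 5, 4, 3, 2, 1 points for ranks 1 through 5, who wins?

1Q84

Beloved: 9·4 + 6·1 + 9·1 + 8·1 + 4·5 + 9·3 = 106
1Q84: 9·5 + 6·3 + 9·2 + 8·3 + 4·4 + 9·5 = 166
Dune: 9·2 + 6·4 + 9·3 + 8·5 + 4·3 + 9·2 = 139
Middlemarch: 9·3 + 6·2 + 9·4 + 8·4 + 4·2 + 9·1 = 124
Kindred: 9·1 + 6·5 + 9·5 + 8·2 + 4·1 + 9·4 = 140
1Q84 has the highest Borda score (166).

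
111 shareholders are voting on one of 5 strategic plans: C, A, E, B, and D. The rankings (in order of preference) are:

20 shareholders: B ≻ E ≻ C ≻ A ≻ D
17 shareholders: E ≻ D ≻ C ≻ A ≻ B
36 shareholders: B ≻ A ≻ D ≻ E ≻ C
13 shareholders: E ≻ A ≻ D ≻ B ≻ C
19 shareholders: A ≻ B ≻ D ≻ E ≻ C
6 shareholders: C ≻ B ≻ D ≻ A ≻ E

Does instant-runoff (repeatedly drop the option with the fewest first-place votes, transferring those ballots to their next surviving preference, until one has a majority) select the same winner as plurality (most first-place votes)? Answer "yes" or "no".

Instant-runoff — R1 C 6, A 19, E 30, B 56, D 0 (B winner). Winner: B.
Plurality — first-place votes: C 6, A 19, E 30, B 56, D 0. Winner: B.
The two methods agree.

yes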